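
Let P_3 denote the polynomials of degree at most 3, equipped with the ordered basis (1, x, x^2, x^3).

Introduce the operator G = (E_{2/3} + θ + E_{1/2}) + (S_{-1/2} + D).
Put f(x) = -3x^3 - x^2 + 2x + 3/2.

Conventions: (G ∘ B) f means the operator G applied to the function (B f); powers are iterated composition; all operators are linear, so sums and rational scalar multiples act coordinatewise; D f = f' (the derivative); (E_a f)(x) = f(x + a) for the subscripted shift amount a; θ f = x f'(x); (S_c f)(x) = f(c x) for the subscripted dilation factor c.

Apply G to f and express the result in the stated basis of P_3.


E_{2/3} f = -3x^3 - 7x^2 - (10/3)x + 3/2
θ f = -9x^3 - 2x^2 + 2x
E_{1/2} f = -3x^3 - (11/2)x^2 - (5/4)x + 15/8
(E_{2/3} + θ + E_{1/2}) f = -15x^3 - (29/2)x^2 - (31/12)x + 27/8
S_{-1/2} f = (3/8)x^3 - (1/4)x^2 - x + 3/2
D f = -9x^2 - 2x + 2
(S_{-1/2} + D) f = (3/8)x^3 - (37/4)x^2 - 3x + 7/2
((E_{2/3} + θ + E_{1/2}) + (S_{-1/2} + D)) f = -(117/8)x^3 - (95/4)x^2 - (67/12)x + 55/8

the result is g(x) = -(117/8)x^3 - (95/4)x^2 - (67/12)x + 55/8


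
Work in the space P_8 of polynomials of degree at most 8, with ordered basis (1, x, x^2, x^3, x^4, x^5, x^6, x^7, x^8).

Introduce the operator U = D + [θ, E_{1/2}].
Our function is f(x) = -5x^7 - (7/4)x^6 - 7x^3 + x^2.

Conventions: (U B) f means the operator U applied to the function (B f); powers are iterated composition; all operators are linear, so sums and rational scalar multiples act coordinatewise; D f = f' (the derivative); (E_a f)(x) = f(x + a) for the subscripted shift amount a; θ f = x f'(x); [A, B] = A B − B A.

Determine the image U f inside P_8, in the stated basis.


D f = -35x^6 - (21/2)x^5 - 21x^2 + 2x
E_{1/2} f = -5x^7 - (77/4)x^6 - (63/2)x^5 - (455/16)x^4 - (357/16)x^3 - (923/64)x^2 - (41/8)x - 177/256
θ E_{1/2} f = -35x^7 - (231/2)x^6 - (315/2)x^5 - (455/4)x^4 - (1071/16)x^3 - (923/32)x^2 - (41/8)x
θ f = -35x^7 - (21/2)x^6 - 21x^3 + 2x^2
E_{1/2} θ f = -35x^7 - 133x^6 - (861/4)x^5 - (385/2)x^4 - (1981/16)x^3 - (997/16)x^2 - (1251/64)x - 41/16
[θ, E_{1/2}] f = (35/2)x^6 + (231/4)x^5 + (315/4)x^4 + (455/8)x^3 + (1071/32)x^2 + (923/64)x + 41/16
(D + [θ, E_{1/2}]) f = -(35/2)x^6 + (189/4)x^5 + (315/4)x^4 + (455/8)x^3 + (399/32)x^2 + (1051/64)x + 41/16

the result is g(x) = -(35/2)x^6 + (189/4)x^5 + (315/4)x^4 + (455/8)x^3 + (399/32)x^2 + (1051/64)x + 41/16


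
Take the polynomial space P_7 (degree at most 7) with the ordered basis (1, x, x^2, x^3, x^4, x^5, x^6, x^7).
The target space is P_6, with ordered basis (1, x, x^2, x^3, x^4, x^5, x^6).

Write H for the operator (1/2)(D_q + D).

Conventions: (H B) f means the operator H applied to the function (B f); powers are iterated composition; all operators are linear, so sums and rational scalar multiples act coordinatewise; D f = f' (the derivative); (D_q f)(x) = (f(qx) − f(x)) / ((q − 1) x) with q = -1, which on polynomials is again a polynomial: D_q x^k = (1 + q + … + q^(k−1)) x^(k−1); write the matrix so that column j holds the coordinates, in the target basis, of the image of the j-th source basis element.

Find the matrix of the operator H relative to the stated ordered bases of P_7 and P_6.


the matrix is [[0, 1, 0, 0, 0, 0, 0, 0]; [0, 0, 1, 0, 0, 0, 0, 0]; [0, 0, 0, 2, 0, 0, 0, 0]; [0, 0, 0, 0, 2, 0, 0, 0]; [0, 0, 0, 0, 0, 3, 0, 0]; [0, 0, 0, 0, 0, 0, 3, 0]; [0, 0, 0, 0, 0, 0, 0, 4]] (rows listed top to bottom)

image of 1: 0
image of x: 1
image of x^2: x
image of x^3: 2x^2
image of x^4: 2x^3
image of x^5: 3x^4
image of x^6: 3x^5
image of x^7: 4x^6
each image's coordinates form column j of the matrix


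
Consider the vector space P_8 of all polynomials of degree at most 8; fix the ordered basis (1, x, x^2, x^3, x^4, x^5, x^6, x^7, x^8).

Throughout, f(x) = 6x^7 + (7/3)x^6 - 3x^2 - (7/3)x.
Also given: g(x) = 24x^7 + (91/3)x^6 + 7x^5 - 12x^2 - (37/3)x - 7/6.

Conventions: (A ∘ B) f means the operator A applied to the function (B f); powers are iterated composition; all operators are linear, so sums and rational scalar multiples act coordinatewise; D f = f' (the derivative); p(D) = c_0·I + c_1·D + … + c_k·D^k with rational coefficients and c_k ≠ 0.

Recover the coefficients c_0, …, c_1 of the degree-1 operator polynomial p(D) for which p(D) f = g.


D^0 f = 6x^7 + (7/3)x^6 - 3x^2 - (7/3)x
D^1 f = 42x^6 + 14x^5 - 6x - 7/3
matching coefficients of g against c_0 f + c_1 Df + … from the top degree down determines the c_i
solution: c_0 = 4, c_1 = 1/2

c_0 = 4, c_1 = 1/2


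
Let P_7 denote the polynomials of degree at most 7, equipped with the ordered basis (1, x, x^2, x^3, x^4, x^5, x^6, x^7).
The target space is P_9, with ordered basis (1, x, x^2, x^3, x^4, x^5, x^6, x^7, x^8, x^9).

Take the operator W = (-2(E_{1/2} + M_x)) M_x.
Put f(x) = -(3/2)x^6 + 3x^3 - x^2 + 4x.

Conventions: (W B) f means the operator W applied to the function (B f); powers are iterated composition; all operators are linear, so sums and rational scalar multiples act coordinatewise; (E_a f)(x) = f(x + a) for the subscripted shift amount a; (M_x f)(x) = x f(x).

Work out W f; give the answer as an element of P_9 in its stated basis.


the image equals g(x) = 3x^8 + 3x^7 + (21/2)x^6 + (39/4)x^5 + (73/8)x^4 - (183/16)x^3 - (385/32)x^2 - (587/64)x - 269/128

M_x f = -(3/2)x^7 + 3x^4 - x^3 + 4x^2
E_{1/2} M_x f = -(3/2)x^7 - (21/4)x^6 - (63/8)x^5 - (57/16)x^4 + (55/32)x^3 + (385/64)x^2 + (587/128)x + 269/256
M_x M_x f = -(3/2)x^8 + 3x^5 - x^4 + 4x^3
(E_{1/2} + M_x) M_x f = -(3/2)x^8 - (3/2)x^7 - (21/4)x^6 - (39/8)x^5 - (73/16)x^4 + (183/32)x^3 + (385/64)x^2 + (587/128)x + 269/256
(-2(E_{1/2} + M_x)) M_x f = 3x^8 + 3x^7 + (21/2)x^6 + (39/4)x^5 + (73/8)x^4 - (183/16)x^3 - (385/32)x^2 - (587/64)x - 269/128


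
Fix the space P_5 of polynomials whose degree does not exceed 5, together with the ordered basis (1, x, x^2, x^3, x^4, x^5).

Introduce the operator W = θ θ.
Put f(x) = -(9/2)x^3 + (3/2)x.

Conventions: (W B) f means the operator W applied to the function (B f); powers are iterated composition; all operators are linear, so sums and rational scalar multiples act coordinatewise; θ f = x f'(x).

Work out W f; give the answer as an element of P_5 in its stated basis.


g(x) = -(81/2)x^3 + (3/2)x

θ f = -(27/2)x^3 + (3/2)x
θ θ f = -(81/2)x^3 + (3/2)x


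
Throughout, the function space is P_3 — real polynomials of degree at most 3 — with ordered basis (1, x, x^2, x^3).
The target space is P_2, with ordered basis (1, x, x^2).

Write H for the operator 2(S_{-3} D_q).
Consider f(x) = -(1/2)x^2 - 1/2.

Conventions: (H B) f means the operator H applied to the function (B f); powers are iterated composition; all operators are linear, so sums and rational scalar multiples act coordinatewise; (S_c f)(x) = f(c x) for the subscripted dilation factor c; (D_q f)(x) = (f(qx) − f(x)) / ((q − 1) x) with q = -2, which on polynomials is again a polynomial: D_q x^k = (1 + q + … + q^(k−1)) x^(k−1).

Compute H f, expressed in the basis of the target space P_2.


g(x) = -3x

D_q f = (1/2)x
S_{-3} D_q f = -(3/2)x
(2(S_{-3} D_q)) f = -3x


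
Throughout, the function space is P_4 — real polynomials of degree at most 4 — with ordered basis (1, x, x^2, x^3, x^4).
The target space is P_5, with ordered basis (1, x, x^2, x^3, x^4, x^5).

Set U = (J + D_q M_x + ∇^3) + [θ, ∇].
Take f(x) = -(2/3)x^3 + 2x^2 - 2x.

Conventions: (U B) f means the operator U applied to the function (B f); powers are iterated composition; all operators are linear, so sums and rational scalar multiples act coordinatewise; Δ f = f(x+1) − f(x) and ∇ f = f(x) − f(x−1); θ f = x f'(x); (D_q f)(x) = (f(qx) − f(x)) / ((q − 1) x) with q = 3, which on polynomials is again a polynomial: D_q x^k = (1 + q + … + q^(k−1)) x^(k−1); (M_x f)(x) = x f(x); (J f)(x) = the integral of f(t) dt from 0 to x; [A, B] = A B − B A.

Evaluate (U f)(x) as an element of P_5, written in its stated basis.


the result is g(x) = -(1/6)x^4 - 26x^3 + 27x^2 - 16x + 4

J f = -(1/6)x^4 + (2/3)x^3 - x^2
M_x f = -(2/3)x^4 + 2x^3 - 2x^2
D_q M_x f = -(80/3)x^3 + 26x^2 - 8x
∇ f = -2x^2 + 6x - 14/3
∇ ∇ f = -4x + 8
∇ ∇ ∇ f = -4
(J + D_q M_x + ∇^3) f = -(1/6)x^4 - 26x^3 + 25x^2 - 8x - 4
∇ f = -2x^2 + 6x - 14/3
θ ∇ f = -4x^2 + 6x
θ f = -2x^3 + 4x^2 - 2x
∇ θ f = -6x^2 + 14x - 8
[θ, ∇] f = 2x^2 - 8x + 8
((J + D_q M_x + ∇^3) + [θ, ∇]) f = -(1/6)x^4 - 26x^3 + 27x^2 - 16x + 4


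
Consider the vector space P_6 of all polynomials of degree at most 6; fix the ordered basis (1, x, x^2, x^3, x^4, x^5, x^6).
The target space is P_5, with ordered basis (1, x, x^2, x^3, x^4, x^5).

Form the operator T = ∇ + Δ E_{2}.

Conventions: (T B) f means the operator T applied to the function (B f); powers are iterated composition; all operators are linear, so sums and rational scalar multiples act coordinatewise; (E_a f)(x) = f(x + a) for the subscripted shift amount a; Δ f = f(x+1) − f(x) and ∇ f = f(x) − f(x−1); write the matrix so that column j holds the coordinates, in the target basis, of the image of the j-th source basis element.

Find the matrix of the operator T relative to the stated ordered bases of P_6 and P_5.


image of 1: 0
image of x: 2
image of x^2: 4x + 4
image of x^3: 6x^2 + 12x + 20
image of x^4: 8x^3 + 24x^2 + 80x + 64
image of x^5: 10x^4 + 40x^3 + 200x^2 + 320x + 212
image of x^6: 12x^5 + 60x^4 + 400x^3 + 960x^2 + 1272x + 664
each image's coordinates form column j of the matrix

the matrix is [[0, 2, 4, 20, 64, 212, 664]; [0, 0, 4, 12, 80, 320, 1272]; [0, 0, 0, 6, 24, 200, 960]; [0, 0, 0, 0, 8, 40, 400]; [0, 0, 0, 0, 0, 10, 60]; [0, 0, 0, 0, 0, 0, 12]] (rows listed top to bottom)


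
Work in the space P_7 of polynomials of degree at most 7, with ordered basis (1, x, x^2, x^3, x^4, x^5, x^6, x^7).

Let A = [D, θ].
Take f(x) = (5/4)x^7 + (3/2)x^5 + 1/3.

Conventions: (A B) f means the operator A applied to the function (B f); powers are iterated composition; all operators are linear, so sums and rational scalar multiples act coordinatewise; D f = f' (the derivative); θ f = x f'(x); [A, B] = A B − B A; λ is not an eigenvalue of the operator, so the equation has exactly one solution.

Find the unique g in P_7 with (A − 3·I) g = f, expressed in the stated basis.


the image equals g(x) = -(5/12)x^7 - (35/36)x^6 - (22/9)x^5 - (110/27)x^4 - (440/81)x^3 - (440/81)x^2 - (880/243)x - 961/729

write g with unknown coordinates in the stated basis and equate coefficients in (A − 3·I) g = f
solving from the highest basis element down gives g = -(5/12)x^7 - (35/36)x^6 - (22/9)x^5 - (110/27)x^4 - (440/81)x^3 - (440/81)x^2 - (880/243)x - 961/729
check: A g = -(35/12)x^6 - (35/6)x^5 - (110/9)x^4 - (440/27)x^3 - (440/27)x^2 - (880/81)x - 880/243
so A g − 3·g = (5/4)x^7 + (3/2)x^5 + 1/3 = f ✓


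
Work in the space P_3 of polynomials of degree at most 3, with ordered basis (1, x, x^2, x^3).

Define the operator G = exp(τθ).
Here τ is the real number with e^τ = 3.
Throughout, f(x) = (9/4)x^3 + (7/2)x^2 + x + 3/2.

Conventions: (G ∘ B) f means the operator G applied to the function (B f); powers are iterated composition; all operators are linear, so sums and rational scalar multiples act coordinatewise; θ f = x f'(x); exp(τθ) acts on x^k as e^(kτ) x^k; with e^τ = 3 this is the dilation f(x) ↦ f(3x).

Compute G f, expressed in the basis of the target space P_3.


exp(τθ) x^k = e^(kτ) x^k; with e^τ = 3 this sends x^k to 3^k x^k
x ↦ 3 x
x^2 ↦ 9 x^2
x^3 ↦ 27 x^3
applying this coordinatewise to f: exp(τθ) f = (243/4)x^3 + (63/2)x^2 + 3x + 3/2

g(x) = (243/4)x^3 + (63/2)x^2 + 3x + 3/2


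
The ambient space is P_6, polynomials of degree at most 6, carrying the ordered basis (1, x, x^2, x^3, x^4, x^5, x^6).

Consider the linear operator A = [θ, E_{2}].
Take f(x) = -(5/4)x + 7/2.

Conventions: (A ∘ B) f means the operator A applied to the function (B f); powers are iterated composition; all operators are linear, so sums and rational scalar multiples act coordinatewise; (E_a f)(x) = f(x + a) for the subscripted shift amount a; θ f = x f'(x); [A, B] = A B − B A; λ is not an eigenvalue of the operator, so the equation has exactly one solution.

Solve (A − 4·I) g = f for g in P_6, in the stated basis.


write g with unknown coordinates in the stated basis and equate coefficients in (A − 4·I) g = f
solving from the highest basis element down gives g = (5/16)x - 33/32
check: A g = -5/8
so A g − 4·g = -(5/4)x + 7/2 = f ✓

the image equals g(x) = (5/16)x - 33/32


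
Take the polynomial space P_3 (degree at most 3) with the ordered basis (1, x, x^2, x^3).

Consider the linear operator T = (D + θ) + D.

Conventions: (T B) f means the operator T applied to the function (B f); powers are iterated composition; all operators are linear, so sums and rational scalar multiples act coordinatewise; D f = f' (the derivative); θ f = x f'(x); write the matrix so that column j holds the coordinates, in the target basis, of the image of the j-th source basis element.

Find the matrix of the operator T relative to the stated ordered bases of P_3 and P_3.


the matrix is [[0, 2, 0, 0]; [0, 1, 4, 0]; [0, 0, 2, 6]; [0, 0, 0, 3]] (rows listed top to bottom)

image of 1: 0
image of x: x + 2
image of x^2: 2x^2 + 4x
image of x^3: 3x^3 + 6x^2
each image's coordinates form column j of the matrix


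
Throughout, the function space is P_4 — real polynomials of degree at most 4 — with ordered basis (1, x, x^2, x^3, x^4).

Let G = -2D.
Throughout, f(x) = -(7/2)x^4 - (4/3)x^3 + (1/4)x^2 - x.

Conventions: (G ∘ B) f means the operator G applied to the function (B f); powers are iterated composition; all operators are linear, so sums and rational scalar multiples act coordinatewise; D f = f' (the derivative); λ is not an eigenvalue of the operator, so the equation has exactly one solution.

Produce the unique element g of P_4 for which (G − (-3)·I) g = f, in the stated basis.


g(x) = -(7/6)x^4 - (32/9)x^3 - (253/36)x^2 - (262/27)x - 524/81

write g with unknown coordinates in the stated basis and equate coefficients in (G − (-3)·I) g = f
solving from the highest basis element down gives g = -(7/6)x^4 - (32/9)x^3 - (253/36)x^2 - (262/27)x - 524/81
check: G g = (28/3)x^3 + (64/3)x^2 + (253/9)x + 524/27
so G g − (-3)·g = -(7/2)x^4 - (4/3)x^3 + (1/4)x^2 - x = f ✓


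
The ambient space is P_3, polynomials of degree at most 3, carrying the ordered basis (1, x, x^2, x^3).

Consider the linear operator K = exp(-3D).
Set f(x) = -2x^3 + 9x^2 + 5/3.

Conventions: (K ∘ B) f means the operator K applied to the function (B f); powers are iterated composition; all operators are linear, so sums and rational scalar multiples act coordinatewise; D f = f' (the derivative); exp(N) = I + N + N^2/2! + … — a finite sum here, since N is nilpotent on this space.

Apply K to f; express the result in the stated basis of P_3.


order-1 term: 18x^2 - 54x
order-2 term: -54x + 81
order-3 term: 54
the series for exp(-3D) f terminates at order 3
exp(-3D) f = -2x^3 + 27x^2 - 108x + 410/3

g(x) = -2x^3 + 27x^2 - 108x + 410/3


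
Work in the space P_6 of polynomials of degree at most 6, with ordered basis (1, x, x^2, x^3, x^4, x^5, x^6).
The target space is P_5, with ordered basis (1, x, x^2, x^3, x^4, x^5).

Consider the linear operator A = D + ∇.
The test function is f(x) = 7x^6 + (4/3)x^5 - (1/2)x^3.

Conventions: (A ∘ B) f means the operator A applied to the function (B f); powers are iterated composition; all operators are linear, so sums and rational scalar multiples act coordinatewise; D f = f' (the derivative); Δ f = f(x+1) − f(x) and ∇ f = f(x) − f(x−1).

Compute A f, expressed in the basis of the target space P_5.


D f = 42x^5 + (20/3)x^4 - (3/2)x^2
∇ f = 42x^5 - (295/3)x^4 + (380/3)x^3 - (559/6)x^2 + (221/6)x - 37/6
(D + ∇) f = 84x^5 - (275/3)x^4 + (380/3)x^3 - (284/3)x^2 + (221/6)x - 37/6

the result is g(x) = 84x^5 - (275/3)x^4 + (380/3)x^3 - (284/3)x^2 + (221/6)x - 37/6


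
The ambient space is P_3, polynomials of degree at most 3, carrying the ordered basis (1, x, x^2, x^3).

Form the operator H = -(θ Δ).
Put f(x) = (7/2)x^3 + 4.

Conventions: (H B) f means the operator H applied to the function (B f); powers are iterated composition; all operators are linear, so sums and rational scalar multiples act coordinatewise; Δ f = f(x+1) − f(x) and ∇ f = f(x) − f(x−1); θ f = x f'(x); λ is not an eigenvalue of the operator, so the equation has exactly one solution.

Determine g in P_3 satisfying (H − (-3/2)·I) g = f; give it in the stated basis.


the image equals g(x) = (7/3)x^3 + (28/3)x^2 + (154/9)x + 8/3

write g with unknown coordinates in the stated basis and equate coefficients in (H − (-3/2)·I) g = f
solving from the highest basis element down gives g = (7/3)x^3 + (28/3)x^2 + (154/9)x + 8/3
check: H g = -14x^2 - (77/3)x
so H g − (-3/2)·g = (7/2)x^3 + 4 = f ✓


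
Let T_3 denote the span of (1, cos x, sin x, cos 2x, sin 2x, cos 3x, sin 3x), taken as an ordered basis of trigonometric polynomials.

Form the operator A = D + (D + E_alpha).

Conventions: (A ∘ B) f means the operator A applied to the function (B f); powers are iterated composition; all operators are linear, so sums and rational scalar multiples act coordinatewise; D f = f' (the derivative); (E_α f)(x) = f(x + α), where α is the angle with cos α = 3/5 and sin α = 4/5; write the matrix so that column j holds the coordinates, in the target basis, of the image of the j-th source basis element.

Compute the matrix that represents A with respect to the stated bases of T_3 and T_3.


the matrix is [[1, 0, 0, 0, 0, 0, 0]; [0, 3/5, 14/5, 0, 0, 0, 0]; [0, -14/5, 3/5, 0, 0, 0, 0]; [0, 0, 0, -7/25, 124/25, 0, 0]; [0, 0, 0, -124/25, -7/25, 0, 0]; [0, 0, 0, 0, 0, -117/125, 794/125]; [0, 0, 0, 0, 0, -794/125, -117/125]] (rows listed top to bottom)

image of 1: 1
image of cos x: (3/5)cos x - (14/5)sin x
image of sin x: (14/5)cos x + (3/5)sin x
image of cos 2x: -(7/25)cos 2x - (124/25)sin 2x
image of sin 2x: (124/25)cos 2x - (7/25)sin 2x
image of cos 3x: -(117/125)cos 3x - (794/125)sin 3x
image of sin 3x: (794/125)cos 3x - (117/125)sin 3x
each image's coordinates form column j of the matrix


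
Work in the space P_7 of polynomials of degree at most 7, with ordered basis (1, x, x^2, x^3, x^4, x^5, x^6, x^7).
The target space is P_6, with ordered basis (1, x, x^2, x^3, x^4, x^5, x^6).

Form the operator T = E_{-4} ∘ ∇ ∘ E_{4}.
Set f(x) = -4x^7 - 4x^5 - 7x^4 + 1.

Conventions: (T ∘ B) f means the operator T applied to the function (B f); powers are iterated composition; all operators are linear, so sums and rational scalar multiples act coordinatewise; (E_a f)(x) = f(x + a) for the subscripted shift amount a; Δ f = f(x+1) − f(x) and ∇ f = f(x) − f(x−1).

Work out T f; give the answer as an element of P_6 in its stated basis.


g(x) = -28x^6 + 84x^5 - 160x^4 + 152x^3 - 82x^2 + 20x - 1

E_{4} f = -4x^7 - 112x^6 - 1348x^5 - 9047x^4 - 36592x^3 - 89248x^2 - 121600x - 71423
∇ E_{4} f = -28x^6 - 588x^5 - 5200x^4 - 24808x^3 - 67378x^2 - 98812x - 61137
E_{-4} ∇ E_{4} f = -28x^6 + 84x^5 - 160x^4 + 152x^3 - 82x^2 + 20x - 1


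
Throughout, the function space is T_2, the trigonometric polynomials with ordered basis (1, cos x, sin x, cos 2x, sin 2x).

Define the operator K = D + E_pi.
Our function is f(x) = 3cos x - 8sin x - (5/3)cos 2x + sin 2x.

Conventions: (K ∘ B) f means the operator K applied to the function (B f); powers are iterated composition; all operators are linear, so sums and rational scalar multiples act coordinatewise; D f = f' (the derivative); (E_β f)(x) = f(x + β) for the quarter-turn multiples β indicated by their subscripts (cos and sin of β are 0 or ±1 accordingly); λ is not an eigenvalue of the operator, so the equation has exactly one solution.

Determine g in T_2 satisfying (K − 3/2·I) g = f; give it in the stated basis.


write g with unknown coordinates in the stated basis and equate coefficients in (K − 3/2·I) g = f
solving from the highest basis element down gives g = (2/29)cos x + (92/29)sin x - (14/51)cos 2x - (46/51)sin 2x
check: K g = (90/29)cos x - (94/29)sin x - (106/51)cos 2x - (6/17)sin 2x
so K g − 3/2·g = 3cos x - 8sin x - (5/3)cos 2x + sin 2x = f ✓

the result is g(x) = (2/29)cos x + (92/29)sin x - (14/51)cos 2x - (46/51)sin 2x


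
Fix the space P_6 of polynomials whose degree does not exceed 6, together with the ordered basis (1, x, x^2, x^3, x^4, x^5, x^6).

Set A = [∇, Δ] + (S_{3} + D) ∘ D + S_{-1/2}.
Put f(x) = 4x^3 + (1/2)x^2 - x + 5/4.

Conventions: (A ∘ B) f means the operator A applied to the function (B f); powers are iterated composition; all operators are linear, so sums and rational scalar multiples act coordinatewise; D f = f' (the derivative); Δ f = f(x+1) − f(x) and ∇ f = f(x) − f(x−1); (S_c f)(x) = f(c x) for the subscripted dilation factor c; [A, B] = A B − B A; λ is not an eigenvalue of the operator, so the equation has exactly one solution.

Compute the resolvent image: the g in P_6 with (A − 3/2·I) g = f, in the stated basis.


write g with unknown coordinates in the stated basis and equate coefficients in (A − 3/2·I) g = f
solving from the highest basis element down gives g = -(32/13)x^3 - (3482/65)x^2 - (21787/130)x - 14351/26
check: A g = (4/13)x^3 - (10381/130)x^2 - (65621/260)x - 10747/13
so A g − 3/2·g = 4x^3 + (1/2)x^2 - x + 5/4 = f ✓

the result is g(x) = -(32/13)x^3 - (3482/65)x^2 - (21787/130)x - 14351/26


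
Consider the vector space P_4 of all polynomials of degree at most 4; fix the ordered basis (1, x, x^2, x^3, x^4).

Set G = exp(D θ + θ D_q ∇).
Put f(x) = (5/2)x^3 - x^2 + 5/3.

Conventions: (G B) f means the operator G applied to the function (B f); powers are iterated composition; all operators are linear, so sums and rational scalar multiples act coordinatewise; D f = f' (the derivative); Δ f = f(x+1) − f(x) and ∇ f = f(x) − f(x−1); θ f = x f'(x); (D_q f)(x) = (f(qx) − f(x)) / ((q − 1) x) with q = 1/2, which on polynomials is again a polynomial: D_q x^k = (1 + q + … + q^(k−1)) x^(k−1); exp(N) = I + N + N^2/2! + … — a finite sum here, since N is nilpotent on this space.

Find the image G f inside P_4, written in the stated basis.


g(x) = (5/2)x^3 + (43/2)x^2 + (209/4)x + 487/24

order-1 term: (45/2)x^2 + (29/4)x
order-2 term: 45x + 29/8
order-3 term: 15
the series for exp(D θ + θ D_q ∇) f terminates at order 3
exp(D θ + θ D_q ∇) f = (5/2)x^3 + (43/2)x^2 + (209/4)x + 487/24


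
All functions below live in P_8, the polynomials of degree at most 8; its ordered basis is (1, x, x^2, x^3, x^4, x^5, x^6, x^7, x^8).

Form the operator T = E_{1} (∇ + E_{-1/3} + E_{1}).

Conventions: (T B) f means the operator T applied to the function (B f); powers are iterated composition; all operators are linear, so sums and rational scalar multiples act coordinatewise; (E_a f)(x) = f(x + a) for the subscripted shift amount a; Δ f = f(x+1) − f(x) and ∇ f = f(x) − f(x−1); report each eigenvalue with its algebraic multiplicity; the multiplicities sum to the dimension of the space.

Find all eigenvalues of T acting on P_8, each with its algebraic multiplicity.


image of 1: 2
image of x: 2x + 11/3
image of x^2: 2x^2 + (22/3)x + 49/9
image of x^3: 2x^3 + 11x^2 + (49/3)x + 251/27
image of x^4: 2x^4 + (44/3)x^3 + (98/3)x^2 + (1004/27)x + 1393/81
image of x^5: 2x^5 + (55/3)x^4 + (490/9)x^3 + (2510/27)x^2 + (6965/81)x + 8051/243
image of x^6: 2x^6 + 22x^5 + (245/3)x^4 + (5020/27)x^3 + (6965/27)x^2 + (16102/81)x + 47449/729
image of x^7: 2x^7 + (77/3)x^6 + (343/3)x^5 + (8785/27)x^4 + (48755/81)x^3 + (56357/81)x^2 + (332143/729)x + 282251/2187
image of x^8: 2x^8 + (88/3)x^7 + (1372/9)x^6 + (14056/27)x^5 + (97510/81)x^4 + (450856/243)x^3 + (1328572/729)x^2 + (2258008/2187)x + 1686433/6561
the matrix is upper triangular; its diagonal is (2, 2, 2, 2, 2, 2, 2, 2, 2)
for a triangular matrix the eigenvalues are the diagonal entries, with algebraic multiplicity their repetition count

λ = 2 (multiplicity 9)


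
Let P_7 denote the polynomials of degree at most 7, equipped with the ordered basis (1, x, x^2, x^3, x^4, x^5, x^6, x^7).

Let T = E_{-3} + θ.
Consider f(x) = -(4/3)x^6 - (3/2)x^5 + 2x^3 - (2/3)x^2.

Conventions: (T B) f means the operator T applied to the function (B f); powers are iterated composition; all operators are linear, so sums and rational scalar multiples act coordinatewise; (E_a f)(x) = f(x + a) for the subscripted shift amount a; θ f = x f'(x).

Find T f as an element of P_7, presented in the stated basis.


g(x) = -(28/3)x^6 + 15x^5 - (315/2)x^4 + 593x^3 - 1235x^2 + (2789/2)x - 1335/2

E_{-3} f = -(4/3)x^6 + (45/2)x^5 - (315/2)x^4 + 587x^3 - (3701/3)x^2 + (2789/2)x - 1335/2
θ f = -8x^6 - (15/2)x^5 + 6x^3 - (4/3)x^2
(E_{-3} + θ) f = -(28/3)x^6 + 15x^5 - (315/2)x^4 + 593x^3 - 1235x^2 + (2789/2)x - 1335/2


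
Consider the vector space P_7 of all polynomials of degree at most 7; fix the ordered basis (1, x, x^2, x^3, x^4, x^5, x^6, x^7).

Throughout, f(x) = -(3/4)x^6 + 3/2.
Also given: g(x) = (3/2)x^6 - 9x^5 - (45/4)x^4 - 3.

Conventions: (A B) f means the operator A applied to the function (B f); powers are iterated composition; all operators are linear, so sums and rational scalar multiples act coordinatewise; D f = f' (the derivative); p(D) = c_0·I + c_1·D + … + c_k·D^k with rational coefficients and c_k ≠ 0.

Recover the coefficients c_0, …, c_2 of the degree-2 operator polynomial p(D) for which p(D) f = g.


D^0 f = -(3/4)x^6 + 3/2
D^1 f = -(9/2)x^5
D^2 f = -(45/2)x^4
matching coefficients of g against c_0 f + c_1 Df + … from the top degree down determines the c_i
solution: c_0 = -2, c_1 = 2, c_2 = 1/2

c_0 = -2, c_1 = 2, c_2 = 1/2


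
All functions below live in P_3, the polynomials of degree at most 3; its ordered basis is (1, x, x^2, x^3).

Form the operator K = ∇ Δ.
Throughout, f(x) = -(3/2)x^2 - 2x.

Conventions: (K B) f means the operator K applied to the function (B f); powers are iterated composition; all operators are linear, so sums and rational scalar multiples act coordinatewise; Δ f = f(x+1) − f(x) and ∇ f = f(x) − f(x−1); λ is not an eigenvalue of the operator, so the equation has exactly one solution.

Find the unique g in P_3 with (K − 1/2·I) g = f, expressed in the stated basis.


write g with unknown coordinates in the stated basis and equate coefficients in (K − 1/2·I) g = f
solving from the highest basis element down gives g = 3x^2 + 4x + 12
check: K g = 6
so K g − 1/2·g = -(3/2)x^2 - 2x = f ✓

the result is g(x) = 3x^2 + 4x + 12


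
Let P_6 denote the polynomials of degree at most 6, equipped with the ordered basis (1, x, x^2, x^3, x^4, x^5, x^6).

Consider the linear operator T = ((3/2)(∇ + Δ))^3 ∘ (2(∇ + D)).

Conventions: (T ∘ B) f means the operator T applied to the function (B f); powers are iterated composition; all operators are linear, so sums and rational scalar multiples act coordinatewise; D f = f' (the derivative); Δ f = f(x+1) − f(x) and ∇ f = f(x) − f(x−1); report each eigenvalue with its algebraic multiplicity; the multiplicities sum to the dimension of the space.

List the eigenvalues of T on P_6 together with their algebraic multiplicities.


λ = 0 (multiplicity 7)

image of 1: 0
image of x: 0
image of x^2: 0
image of x^3: 0
image of x^4: 2592
image of x^5: 12960x - 3240
image of x^6: 38880x^2 - 19440x + 45360
the matrix is upper triangular; its diagonal is (0, 0, 0, 0, 0, 0, 0)
for a triangular matrix the eigenvalues are the diagonal entries, with algebraic multiplicity their repetition count


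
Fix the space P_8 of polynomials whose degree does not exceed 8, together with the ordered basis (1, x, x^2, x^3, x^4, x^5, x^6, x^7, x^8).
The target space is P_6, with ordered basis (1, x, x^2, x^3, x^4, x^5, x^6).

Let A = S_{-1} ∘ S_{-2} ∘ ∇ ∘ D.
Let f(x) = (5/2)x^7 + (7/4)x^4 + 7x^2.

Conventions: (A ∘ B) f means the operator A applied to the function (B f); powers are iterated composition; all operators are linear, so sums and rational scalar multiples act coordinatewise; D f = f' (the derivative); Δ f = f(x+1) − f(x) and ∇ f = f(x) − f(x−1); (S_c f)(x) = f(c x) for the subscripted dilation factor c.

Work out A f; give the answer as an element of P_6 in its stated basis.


D f = (35/2)x^6 + 7x^3 + 14x
∇ D f = 105x^5 - (525/2)x^4 + 350x^3 - (483/2)x^2 + 84x + 7/2
S_{-2} ∇ D f = -3360x^5 - 4200x^4 - 2800x^3 - 966x^2 - 168x + 7/2
S_{-1} (S_{-2} ∘ ∇) D f = 3360x^5 - 4200x^4 + 2800x^3 - 966x^2 + 168x + 7/2

the image equals g(x) = 3360x^5 - 4200x^4 + 2800x^3 - 966x^2 + 168x + 7/2


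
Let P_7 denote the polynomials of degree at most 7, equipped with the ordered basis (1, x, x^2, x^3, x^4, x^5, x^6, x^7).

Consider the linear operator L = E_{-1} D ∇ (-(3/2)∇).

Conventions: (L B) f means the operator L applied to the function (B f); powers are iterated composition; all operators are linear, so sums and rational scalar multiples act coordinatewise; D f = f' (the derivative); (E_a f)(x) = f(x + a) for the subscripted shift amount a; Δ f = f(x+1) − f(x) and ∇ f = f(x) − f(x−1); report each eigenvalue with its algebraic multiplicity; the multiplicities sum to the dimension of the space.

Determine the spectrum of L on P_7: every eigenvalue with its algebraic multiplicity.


λ = 0 (multiplicity 8)

image of 1: 0
image of x: 0
image of x^2: 0
image of x^3: -9
image of x^4: -36x + 72
image of x^5: -90x^2 + 360x - 375
image of x^6: -180x^3 + 1080x^2 - 2250x + 1620
image of x^7: -315x^4 + 2520x^3 - 7875x^2 + 11340x - 6321
the matrix is upper triangular; its diagonal is (0, 0, 0, 0, 0, 0, 0, 0)
for a triangular matrix the eigenvalues are the diagonal entries, with algebraic multiplicity their repetition count


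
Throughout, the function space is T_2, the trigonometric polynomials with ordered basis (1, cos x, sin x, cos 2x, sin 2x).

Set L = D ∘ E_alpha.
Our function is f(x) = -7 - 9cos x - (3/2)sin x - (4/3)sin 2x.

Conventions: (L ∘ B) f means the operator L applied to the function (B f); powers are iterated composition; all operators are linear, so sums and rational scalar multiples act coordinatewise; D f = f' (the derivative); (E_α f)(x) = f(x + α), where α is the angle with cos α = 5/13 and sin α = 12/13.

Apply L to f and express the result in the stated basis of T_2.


E_alpha f = -7 - (63/13)cos x + (201/26)sin x - (160/169)cos 2x + (476/507)sin 2x
D E_alpha f = (201/26)cos x + (63/13)sin x + (952/507)cos 2x + (320/169)sin 2x

the result is g(x) = (201/26)cos x + (63/13)sin x + (952/507)cos 2x + (320/169)sin 2x


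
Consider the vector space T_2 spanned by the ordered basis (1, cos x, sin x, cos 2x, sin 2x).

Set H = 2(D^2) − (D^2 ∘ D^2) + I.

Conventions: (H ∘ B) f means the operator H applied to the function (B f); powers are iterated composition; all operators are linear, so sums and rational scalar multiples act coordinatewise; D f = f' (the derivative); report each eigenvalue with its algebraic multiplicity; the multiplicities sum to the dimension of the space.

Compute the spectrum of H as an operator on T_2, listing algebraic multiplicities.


image of 1: 1
image of cos x: -2cos x
image of sin x: -2sin x
image of cos 2x: -23cos 2x
image of sin 2x: -23sin 2x
the matrix is diagonal; its diagonal is (1, -2, -2, -23, -23)
for a triangular matrix the eigenvalues are the diagonal entries, with algebraic multiplicity their repetition count

λ = -23 (multiplicity 2), λ = -2 (multiplicity 2), λ = 1 (multiplicity 1)


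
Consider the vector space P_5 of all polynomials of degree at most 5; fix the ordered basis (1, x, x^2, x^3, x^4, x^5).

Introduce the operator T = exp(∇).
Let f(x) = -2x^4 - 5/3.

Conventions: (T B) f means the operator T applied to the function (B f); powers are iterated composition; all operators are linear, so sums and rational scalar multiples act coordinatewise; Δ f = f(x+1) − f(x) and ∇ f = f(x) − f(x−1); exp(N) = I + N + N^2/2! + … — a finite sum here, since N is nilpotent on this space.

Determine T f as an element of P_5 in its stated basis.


g(x) = -2x^4 - 8x^3 + 8x - 11/3

order-1 term: -8x^3 + 12x^2 - 8x + 2
order-2 term: -12x^2 + 24x - 14
order-3 term: -8x + 12
order-4 term: -2
the series for exp(∇) f terminates at order 4
exp(∇) f = -2x^4 - 8x^3 + 8x - 11/3


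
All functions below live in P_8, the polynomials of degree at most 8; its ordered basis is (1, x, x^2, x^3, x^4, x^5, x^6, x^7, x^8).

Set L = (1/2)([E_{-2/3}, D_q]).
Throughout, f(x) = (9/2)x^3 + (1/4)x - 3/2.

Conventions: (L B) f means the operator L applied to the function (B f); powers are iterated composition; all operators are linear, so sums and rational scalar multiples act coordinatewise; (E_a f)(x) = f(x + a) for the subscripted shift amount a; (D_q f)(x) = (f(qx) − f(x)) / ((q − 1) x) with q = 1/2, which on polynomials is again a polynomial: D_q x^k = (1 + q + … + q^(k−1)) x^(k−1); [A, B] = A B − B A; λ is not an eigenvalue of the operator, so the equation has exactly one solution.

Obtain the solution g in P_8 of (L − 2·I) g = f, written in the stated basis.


g(x) = -(9/4)x^3 - (1/2)x + 17/16

write g with unknown coordinates in the stated basis and equate coefficients in (L − 2·I) g = f
solving from the highest basis element down gives g = -(9/4)x^3 - (1/2)x + 17/16
check: L g = -(3/4)x + 5/8
so L g − 2·g = (9/2)x^3 + (1/4)x - 3/2 = f ✓


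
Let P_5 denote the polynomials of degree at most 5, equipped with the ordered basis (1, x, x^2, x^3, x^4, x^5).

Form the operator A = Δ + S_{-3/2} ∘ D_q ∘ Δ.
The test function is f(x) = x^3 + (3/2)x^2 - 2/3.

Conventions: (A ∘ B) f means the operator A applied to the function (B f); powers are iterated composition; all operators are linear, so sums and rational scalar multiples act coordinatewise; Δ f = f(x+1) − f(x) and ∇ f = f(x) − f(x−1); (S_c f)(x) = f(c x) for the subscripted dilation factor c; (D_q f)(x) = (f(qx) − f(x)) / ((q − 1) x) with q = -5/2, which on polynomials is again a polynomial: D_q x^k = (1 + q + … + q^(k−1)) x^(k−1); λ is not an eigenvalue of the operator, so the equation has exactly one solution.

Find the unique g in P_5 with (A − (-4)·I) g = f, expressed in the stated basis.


write g with unknown coordinates in the stated basis and equate coefficients in (A − (-4)·I) g = f
solving from the highest basis element down gives g = (1/4)x^3 + (3/16)x^2 - (45/64)x - 293/768
check: A g = (3/4)x^2 + (45/16)x + 55/64
so A g − (-4)·g = x^3 + (3/2)x^2 - 2/3 = f ✓

g(x) = (1/4)x^3 + (3/16)x^2 - (45/64)x - 293/768


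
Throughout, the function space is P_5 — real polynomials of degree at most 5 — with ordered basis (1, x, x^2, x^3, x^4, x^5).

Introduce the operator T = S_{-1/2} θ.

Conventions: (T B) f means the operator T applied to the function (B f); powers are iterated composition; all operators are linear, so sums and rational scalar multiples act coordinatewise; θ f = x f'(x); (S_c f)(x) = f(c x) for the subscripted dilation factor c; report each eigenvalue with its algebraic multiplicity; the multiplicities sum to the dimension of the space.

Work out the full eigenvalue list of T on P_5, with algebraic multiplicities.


λ = -1/2 (multiplicity 1), λ = -3/8 (multiplicity 1), λ = -5/32 (multiplicity 1), λ = 0 (multiplicity 1), λ = 1/4 (multiplicity 1), λ = 1/2 (multiplicity 1)

image of 1: 0
image of x: -(1/2)x
image of x^2: (1/2)x^2
image of x^3: -(3/8)x^3
image of x^4: (1/4)x^4
image of x^5: -(5/32)x^5
the matrix is upper triangular; its diagonal is (0, -1/2, 1/2, -3/8, 1/4, -5/32)
for a triangular matrix the eigenvalues are the diagonal entries, with algebraic multiplicity their repetition count


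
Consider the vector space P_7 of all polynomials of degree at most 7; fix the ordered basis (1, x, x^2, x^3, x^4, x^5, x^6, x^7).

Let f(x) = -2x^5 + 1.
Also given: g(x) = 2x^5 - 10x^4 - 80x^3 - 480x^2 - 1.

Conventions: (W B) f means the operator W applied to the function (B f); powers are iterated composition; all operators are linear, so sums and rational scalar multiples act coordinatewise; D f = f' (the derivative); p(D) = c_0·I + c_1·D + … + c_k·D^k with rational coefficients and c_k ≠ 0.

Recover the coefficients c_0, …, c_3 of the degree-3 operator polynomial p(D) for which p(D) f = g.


D^0 f = -2x^5 + 1
D^1 f = -10x^4
D^2 f = -40x^3
D^3 f = -120x^2
matching coefficients of g against c_0 f + c_1 Df + … from the top degree down determines the c_i
solution: c_0 = -1, c_1 = 1, c_2 = 2, c_3 = 4

c_0 = -1, c_1 = 1, c_2 = 2, c_3 = 4


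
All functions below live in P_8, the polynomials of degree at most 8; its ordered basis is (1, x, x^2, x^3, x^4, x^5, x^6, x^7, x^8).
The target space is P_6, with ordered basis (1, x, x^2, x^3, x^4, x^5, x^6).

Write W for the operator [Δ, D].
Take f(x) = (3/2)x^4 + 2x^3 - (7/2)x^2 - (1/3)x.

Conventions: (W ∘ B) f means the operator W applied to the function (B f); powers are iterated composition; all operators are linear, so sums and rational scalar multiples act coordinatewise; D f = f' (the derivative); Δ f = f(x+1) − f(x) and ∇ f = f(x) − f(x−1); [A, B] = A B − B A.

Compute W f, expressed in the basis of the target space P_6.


the result is g(x) = 0

D f = 6x^3 + 6x^2 - 7x - 1/3
Δ D f = 18x^2 + 30x + 5
Δ f = 6x^3 + 15x^2 + 5x - 1/3
D Δ f = 18x^2 + 30x + 5
[Δ, D] f = 0


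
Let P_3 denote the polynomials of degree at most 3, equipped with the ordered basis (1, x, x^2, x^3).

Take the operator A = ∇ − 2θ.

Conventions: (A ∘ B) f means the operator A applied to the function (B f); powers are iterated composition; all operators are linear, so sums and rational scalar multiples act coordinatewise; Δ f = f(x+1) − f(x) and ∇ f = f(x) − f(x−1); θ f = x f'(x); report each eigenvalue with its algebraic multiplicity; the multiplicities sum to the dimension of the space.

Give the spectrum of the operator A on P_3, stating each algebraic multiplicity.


image of 1: 0
image of x: -2x + 1
image of x^2: -4x^2 + 2x - 1
image of x^3: -6x^3 + 3x^2 - 3x + 1
the matrix is upper triangular; its diagonal is (0, -2, -4, -6)
for a triangular matrix the eigenvalues are the diagonal entries, with algebraic multiplicity their repetition count

λ = -6 (multiplicity 1), λ = -4 (multiplicity 1), λ = -2 (multiplicity 1), λ = 0 (multiplicity 1)


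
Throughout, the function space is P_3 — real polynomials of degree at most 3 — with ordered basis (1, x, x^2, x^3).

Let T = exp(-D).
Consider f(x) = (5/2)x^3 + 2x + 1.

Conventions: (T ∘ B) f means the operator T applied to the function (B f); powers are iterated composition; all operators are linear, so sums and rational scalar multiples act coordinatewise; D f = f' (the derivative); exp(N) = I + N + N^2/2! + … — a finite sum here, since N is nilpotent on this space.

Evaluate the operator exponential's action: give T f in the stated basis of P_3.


order-1 term: -(15/2)x^2 - 2
order-2 term: (15/2)x
order-3 term: -5/2
the series for exp(-D) f terminates at order 3
exp(-D) f = (5/2)x^3 - (15/2)x^2 + (19/2)x - 7/2

the image equals g(x) = (5/2)x^3 - (15/2)x^2 + (19/2)x - 7/2


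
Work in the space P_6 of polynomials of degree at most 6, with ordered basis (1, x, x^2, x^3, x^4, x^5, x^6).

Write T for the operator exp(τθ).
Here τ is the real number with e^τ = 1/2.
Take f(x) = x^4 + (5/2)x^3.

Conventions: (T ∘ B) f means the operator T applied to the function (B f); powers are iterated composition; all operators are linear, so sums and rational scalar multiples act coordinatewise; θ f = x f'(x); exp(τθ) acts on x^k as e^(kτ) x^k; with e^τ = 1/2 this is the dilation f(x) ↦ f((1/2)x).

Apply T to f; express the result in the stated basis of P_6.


the result is g(x) = (1/16)x^4 + (5/16)x^3

exp(τθ) x^k = e^(kτ) x^k; with e^τ = 1/2 this sends x^k to (1/2)^k x^k
x^3 ↦ 1/8 x^3
x^4 ↦ 1/16 x^4
applying this coordinatewise to f: exp(τθ) f = (1/16)x^4 + (5/16)x^3


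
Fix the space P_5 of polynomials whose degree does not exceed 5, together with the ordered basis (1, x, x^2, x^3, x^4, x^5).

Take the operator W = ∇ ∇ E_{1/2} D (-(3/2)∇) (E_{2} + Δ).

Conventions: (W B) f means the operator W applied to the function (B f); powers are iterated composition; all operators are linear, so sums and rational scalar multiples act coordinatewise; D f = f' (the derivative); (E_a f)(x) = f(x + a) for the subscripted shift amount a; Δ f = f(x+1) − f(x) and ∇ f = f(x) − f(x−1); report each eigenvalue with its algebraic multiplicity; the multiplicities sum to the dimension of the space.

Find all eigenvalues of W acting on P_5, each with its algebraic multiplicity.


λ = 0 (multiplicity 6)

image of 1: 0
image of x: 0
image of x^2: 0
image of x^3: 0
image of x^4: -36
image of x^5: -180x - 360
the matrix is upper triangular; its diagonal is (0, 0, 0, 0, 0, 0)
for a triangular matrix the eigenvalues are the diagonal entries, with algebraic multiplicity their repetition count
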